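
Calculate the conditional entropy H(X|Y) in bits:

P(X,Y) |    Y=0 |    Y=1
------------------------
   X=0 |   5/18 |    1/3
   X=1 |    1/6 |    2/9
0.9636 bits

Using the chain rule: H(X|Y) = H(X,Y) - H(Y)

First, compute H(X,Y) = 1.9547 bits

Marginal P(Y) = (4/9, 5/9)
H(Y) = 0.9911 bits

H(X|Y) = H(X,Y) - H(Y) = 1.9547 - 0.9911 = 0.9636 bits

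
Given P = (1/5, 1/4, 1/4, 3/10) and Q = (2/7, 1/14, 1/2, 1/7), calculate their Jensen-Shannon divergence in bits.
0.0946 bits

Jensen-Shannon divergence is:
JSD(P||Q) = 0.5 × D_KL(P||M) + 0.5 × D_KL(Q||M)
where M = 0.5 × (P + Q) is the mixture distribution.

M = 0.5 × (1/5, 1/4, 1/4, 3/10) + 0.5 × (2/7, 1/14, 1/2, 1/7) = (0.242857, 0.160714, 3/8, 0.221429)

D_KL(P||M) = 0.0885 bits
D_KL(Q||M) = 0.1006 bits

JSD(P||Q) = 0.5 × 0.0885 + 0.5 × 0.1006 = 0.0946 bits

Unlike KL divergence, JSD is symmetric and bounded: 0 ≤ JSD ≤ log(2).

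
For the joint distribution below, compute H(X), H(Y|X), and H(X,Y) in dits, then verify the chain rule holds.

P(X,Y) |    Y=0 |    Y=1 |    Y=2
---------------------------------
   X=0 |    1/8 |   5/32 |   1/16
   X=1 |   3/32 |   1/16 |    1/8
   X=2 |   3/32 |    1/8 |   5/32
H(X,Y) = 0.9339, H(X) = 0.4741, H(Y|X) = 0.4598 (all in dits)

Chain rule: H(X,Y) = H(X) + H(Y|X)

Left side — joint entropy directly:
H(X,Y) = -Σ p(x,y) log p(x,y) = 0.9339 dits

Right side — compute H(Y|X) from the conditional distributions:
P(X) = (11/32, 9/32, 3/8), so H(X) = 0.4741 dits
H(Y|X) = Σ_x P(X=x) · H(Y|X=x):
  P(Y|X=0) = (4/11, 5/11, 2/11), H(Y|X=0) = 0.4500, weight P(X=0) = 11/32
  P(Y|X=1) = (1/3, 2/9, 4/9), H(Y|X=1) = 0.4607, weight P(X=1) = 9/32
  P(Y|X=2) = (1/4, 1/3, 5/12), H(Y|X=2) = 0.4680, weight P(X=2) = 3/8
H(Y|X) = 0.4598 dits

H(X) + H(Y|X) = 0.4741 + 0.4598 = 0.9339 dits

Both sides equal 0.9339 dits. ✓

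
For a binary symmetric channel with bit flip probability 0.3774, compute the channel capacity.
0.0438 bits

For a binary symmetric channel (BSC) with error probability p:
Capacity C = 1 - H(p) bits per symbol

where H(p) = -p log₂(p) - (1-p) log₂(1-p) is the binary entropy function.

H(0.3774) = 0.9562 bits
C = 1 - 0.9562 = 0.0438 bits per symbol

This means we can reliably transmit up to 0.0438 bits of information per channel use.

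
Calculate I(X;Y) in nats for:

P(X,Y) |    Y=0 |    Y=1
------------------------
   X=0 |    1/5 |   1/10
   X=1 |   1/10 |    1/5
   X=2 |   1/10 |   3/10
0.0662 nats

Mutual information: I(X;Y) = H(X) + H(Y) - H(X,Y)

Marginals:
P(X) = (3/10, 3/10, 2/5), H(X) = 1.0889 nats
P(Y) = (2/5, 3/5), H(Y) = 0.6730 nats

Joint entropy: H(X,Y) = 1.6957 nats

I(X;Y) = 1.0889 + 0.6730 - 1.6957 = 0.0662 nats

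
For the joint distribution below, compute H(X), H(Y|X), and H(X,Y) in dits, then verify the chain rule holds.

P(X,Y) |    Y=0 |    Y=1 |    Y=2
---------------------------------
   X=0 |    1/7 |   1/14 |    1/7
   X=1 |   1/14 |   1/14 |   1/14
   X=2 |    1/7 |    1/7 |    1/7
H(X,Y) = 0.9311, H(X) = 0.4608, H(Y|X) = 0.4703 (all in dits)

Chain rule: H(X,Y) = H(X) + H(Y|X)

Left side — joint entropy directly:
H(X,Y) = -Σ p(x,y) log p(x,y) = 0.9311 dits

Right side — compute H(Y|X) from the conditional distributions:
P(X) = (5/14, 3/14, 3/7), so H(X) = 0.4608 dits
H(Y|X) = Σ_x P(X=x) · H(Y|X=x):
  P(Y|X=0) = (2/5, 1/5, 2/5), H(Y|X=0) = 0.4581, weight P(X=0) = 5/14
  P(Y|X=1) = (1/3, 1/3, 1/3), H(Y|X=1) = 0.4771, weight P(X=1) = 3/14
  P(Y|X=2) = (1/3, 1/3, 1/3), H(Y|X=2) = 0.4771, weight P(X=2) = 3/7
H(Y|X) = 0.4703 dits

H(X) + H(Y|X) = 0.4608 + 0.4703 = 0.9311 dits

Both sides equal 0.9311 dits. ✓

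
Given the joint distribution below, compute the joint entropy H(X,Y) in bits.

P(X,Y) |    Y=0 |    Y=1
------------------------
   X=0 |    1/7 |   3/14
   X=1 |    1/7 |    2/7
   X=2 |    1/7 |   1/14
2.4677 bits

Joint entropy is H(X,Y) = -Σ_{x,y} p(x,y) log p(x,y).

Summing over all non-zero entries:
H(X,Y) = -[1/7·log_2(1/7) + 3/14·log_2(3/14) + 1/7·log_2(1/7) + 2/7·log_2(2/7) + 1/7·log_2(1/7) + 1/14·log_2(1/14)]
H(X,Y) = 2.4677 bits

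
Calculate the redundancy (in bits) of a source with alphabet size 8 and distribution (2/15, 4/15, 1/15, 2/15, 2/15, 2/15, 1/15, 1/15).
0.1598 bits

Redundancy measures how far a source is from maximum entropy:
R = H_max - H(X)

Maximum entropy for 8 symbols: H_max = log_2(8) = 3.0000 bits
Actual entropy: H(X) = 2.8402 bits
Redundancy: R = 3.0000 - 2.8402 = 0.1598 bits

This redundancy represents potential for compression: the source could be compressed by 0.1598 bits per symbol.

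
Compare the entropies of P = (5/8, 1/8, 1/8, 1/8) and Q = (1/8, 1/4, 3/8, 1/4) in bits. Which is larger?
Q

Computing entropies in bits:
H(P) = 1.5488
H(Q) = 1.9056

Distribution Q has higher entropy.

Intuition: The distribution closer to uniform (more spread out) has higher entropy.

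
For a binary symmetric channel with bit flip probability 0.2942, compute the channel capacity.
0.1259 bits

For a binary symmetric channel (BSC) with error probability p:
Capacity C = 1 - H(p) bits per symbol

where H(p) = -p log₂(p) - (1-p) log₂(1-p) is the binary entropy function.

H(0.2942) = 0.8741 bits
C = 1 - 0.8741 = 0.1259 bits per symbol

This means we can reliably transmit up to 0.1259 bits of information per channel use.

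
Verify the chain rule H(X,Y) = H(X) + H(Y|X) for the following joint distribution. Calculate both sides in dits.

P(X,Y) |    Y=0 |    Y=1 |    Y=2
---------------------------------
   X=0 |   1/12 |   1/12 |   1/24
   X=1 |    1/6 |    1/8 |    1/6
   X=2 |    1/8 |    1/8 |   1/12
H(X,Y) = 0.9253, H(X) = 0.4563, H(Y|X) = 0.4691 (all in dits)

Chain rule: H(X,Y) = H(X) + H(Y|X)

Left side — joint entropy directly:
H(X,Y) = -Σ p(x,y) log p(x,y) = 0.9253 dits

Right side — compute H(Y|X) from the conditional distributions:
P(X) = (5/24, 11/24, 1/3), so H(X) = 0.4563 dits
H(Y|X) = Σ_x P(X=x) · H(Y|X=x):
  P(Y|X=0) = (2/5, 2/5, 1/5), H(Y|X=0) = 0.4581, weight P(X=0) = 5/24
  P(Y|X=1) = (4/11, 3/11, 4/11), H(Y|X=1) = 0.4734, weight P(X=1) = 11/24
  P(Y|X=2) = (3/8, 3/8, 1/4), H(Y|X=2) = 0.4700, weight P(X=2) = 1/3
H(Y|X) = 0.4691 dits

H(X) + H(Y|X) = 0.4563 + 0.4691 = 0.9253 dits

Both sides equal 0.9253 dits. ✓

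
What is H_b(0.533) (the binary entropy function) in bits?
0.9969 bits

The binary entropy function is:
H(p) = -p log(p) - (1-p) log(1-p)

H(0.533) = -0.533 × log_2(0.533) - 0.467 × log_2(0.467)
H(0.533) = 0.9969 bits

Note: Binary entropy is maximized at p=0.5 (H=1 bit) and minimized at p=0 or p=1 (H=0).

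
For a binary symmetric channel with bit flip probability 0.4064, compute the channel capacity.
0.0254 bits

For a binary symmetric channel (BSC) with error probability p:
Capacity C = 1 - H(p) bits per symbol

where H(p) = -p log₂(p) - (1-p) log₂(1-p) is the binary entropy function.

H(0.4064) = 0.9746 bits
C = 1 - 0.9746 = 0.0254 bits per symbol

This means we can reliably transmit up to 0.0254 bits of information per channel use.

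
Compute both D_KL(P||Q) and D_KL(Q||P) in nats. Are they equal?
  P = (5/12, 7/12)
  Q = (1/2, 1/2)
D_KL(P||Q) = 0.0140, D_KL(Q||P) = 0.0141

KL divergence is not symmetric: D_KL(P||Q) ≠ D_KL(Q||P) in general.

D_KL(P||Q) = 0.0140 nats
D_KL(Q||P) = 0.0141 nats

No, they are not equal!

This asymmetry is why KL divergence is not a true distance metric.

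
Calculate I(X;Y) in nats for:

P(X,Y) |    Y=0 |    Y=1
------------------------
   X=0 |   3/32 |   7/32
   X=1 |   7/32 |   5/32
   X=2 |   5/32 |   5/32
0.0290 nats

Mutual information: I(X;Y) = H(X) + H(Y) - H(X,Y)

Marginals:
P(X) = (5/16, 3/8, 5/16), H(X) = 1.0948 nats
P(Y) = (15/32, 17/32), H(Y) = 0.6912 nats

Joint entropy: H(X,Y) = 1.7570 nats

I(X;Y) = 1.0948 + 0.6912 - 1.7570 = 0.0290 nats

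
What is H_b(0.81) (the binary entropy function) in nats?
0.4862 nats

The binary entropy function is:
H(p) = -p log(p) - (1-p) log(1-p)

H(0.81) = -0.81 × log_e(0.81) - 0.19 × log_e(0.19)
H(0.81) = 0.4862 nats

Note: Binary entropy is maximized at p=0.5 (H=1 bit) and minimized at p=0 or p=1 (H=0).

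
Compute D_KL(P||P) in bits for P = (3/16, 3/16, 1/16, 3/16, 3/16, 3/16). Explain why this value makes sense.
0.0000 bits

KL divergence satisfies the Gibbs inequality: D_KL(P||Q) ≥ 0 for all distributions P, Q.

D_KL(P||Q) = Σ p(x) log(p(x)/q(x))
Each term is p(x) × log_2(p(x)/p(x)) = p(x) × log_2(1) = 0, so the sum is 0.
D_KL(P||Q) = 0.0000 bits

When P = Q, the KL divergence is exactly 0, as there is no 'divergence' between identical distributions.

This non-negativity is a fundamental property: relative entropy cannot be negative because it measures how different Q is from P.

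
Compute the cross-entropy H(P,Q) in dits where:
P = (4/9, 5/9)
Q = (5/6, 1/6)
0.4675 dits

Cross-entropy: H(P,Q) = -Σ p(x) log q(x)

Alternatively: H(P,Q) = H(P) + D_KL(P||Q)
H(P) = 0.2983 dits
D_KL(P||Q) = 0.1692 dits

H(P,Q) = 0.2983 + 0.1692 = 0.4675 dits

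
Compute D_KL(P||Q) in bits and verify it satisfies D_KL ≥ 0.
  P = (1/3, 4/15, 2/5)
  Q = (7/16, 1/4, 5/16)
0.0365 bits

KL divergence satisfies the Gibbs inequality: D_KL(P||Q) ≥ 0 for all distributions P, Q.

D_KL(P||Q) = Σ p(x) log(p(x)/q(x))
Term by term:
  x=0: 1/3 × log_2[(1/3)/(7/16)] = -0.1308
  x=1: 4/15 × log_2[(4/15)/(1/4)] = 0.0248
  x=2: 2/5 × log_2[(2/5)/(5/16)] = 0.1425
D_KL(P||Q) = 0.0365 bits

D_KL(P||Q) = 0.0365 ≥ 0 ✓

This non-negativity is a fundamental property: relative entropy cannot be negative because it measures how different Q is from P.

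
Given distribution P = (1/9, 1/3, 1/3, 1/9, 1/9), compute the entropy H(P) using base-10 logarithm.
0.6362 dits

Shannon entropy is H(X) = -Σ p(x) log p(x).

For P = (1/9, 1/3, 1/3, 1/9, 1/9):
H = -1/9 × log_10(1/9) -1/3 × log_10(1/3) -1/3 × log_10(1/3) -1/9 × log_10(1/9) -1/9 × log_10(1/9)
H = 0.6362 dits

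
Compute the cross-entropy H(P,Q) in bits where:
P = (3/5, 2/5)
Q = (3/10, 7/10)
1.2480 bits

Cross-entropy: H(P,Q) = -Σ p(x) log q(x)

Alternatively: H(P,Q) = H(P) + D_KL(P||Q)
H(P) = 0.9710 bits
D_KL(P||Q) = 0.2771 bits

H(P,Q) = 0.9710 + 0.2771 = 1.2480 bits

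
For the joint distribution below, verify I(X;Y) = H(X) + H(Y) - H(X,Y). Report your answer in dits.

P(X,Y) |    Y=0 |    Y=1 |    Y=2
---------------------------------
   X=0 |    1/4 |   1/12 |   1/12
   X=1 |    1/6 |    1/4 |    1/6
I(X;Y) = 0.0227 dits

Mutual information has multiple equivalent forms:
- I(X;Y) = H(X) - H(X|Y)
- I(X;Y) = H(Y) - H(Y|X)
- I(X;Y) = H(X) + H(Y) - H(X,Y)

Computing all quantities:
H(X) = 0.2950, H(Y) = 0.4680, H(X,Y) = 0.7403
H(X|Y) = 0.2723, H(Y|X) = 0.4453

Verification:
H(X) - H(X|Y) = 0.2950 - 0.2723 = 0.0227
H(Y) - H(Y|X) = 0.4680 - 0.4453 = 0.0227
H(X) + H(Y) - H(X,Y) = 0.2950 + 0.4680 - 0.7403 = 0.0227

All forms give I(X;Y) = 0.0227 dits. ✓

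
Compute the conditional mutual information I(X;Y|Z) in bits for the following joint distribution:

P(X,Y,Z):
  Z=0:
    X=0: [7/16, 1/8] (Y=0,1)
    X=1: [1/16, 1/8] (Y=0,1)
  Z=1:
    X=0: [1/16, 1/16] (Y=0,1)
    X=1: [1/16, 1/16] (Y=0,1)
0.0867 bits

Conditional mutual information: I(X;Y|Z) = H(X|Z) + H(Y|Z) - H(X,Y|Z)

H(Z) = 0.8113
H(X,Z) = 1.6697 → H(X|Z) = 0.8585
H(Y,Z) = 1.7500 → H(Y|Z) = 0.9387
H(X,Y,Z) = 2.5218 → H(X,Y|Z) = 1.7105

I(X;Y|Z) = 0.8585 + 0.9387 - 1.7105 = 0.0867 bits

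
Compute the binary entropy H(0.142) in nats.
0.4086 nats

The binary entropy function is:
H(p) = -p log(p) - (1-p) log(1-p)

H(0.142) = -0.142 × log_e(0.142) - 0.858 × log_e(0.858)
H(0.142) = 0.4086 nats

Note: Binary entropy is maximized at p=0.5 (H=1 bit) and minimized at p=0 or p=1 (H=0).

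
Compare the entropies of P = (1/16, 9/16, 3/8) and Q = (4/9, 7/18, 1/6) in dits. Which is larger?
Q

Computing entropies in dits:
H(P) = 0.3756
H(Q) = 0.4457

Distribution Q has higher entropy.

Intuition: The distribution closer to uniform (more spread out) has higher entropy.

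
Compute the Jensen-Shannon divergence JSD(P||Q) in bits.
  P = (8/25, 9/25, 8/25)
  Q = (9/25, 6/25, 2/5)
0.0128 bits

Jensen-Shannon divergence is:
JSD(P||Q) = 0.5 × D_KL(P||M) + 0.5 × D_KL(Q||M)
where M = 0.5 × (P + Q) is the mixture distribution.

M = 0.5 × (8/25, 9/25, 8/25) + 0.5 × (9/25, 6/25, 2/5) = (0.34, 3/10, 9/25)

D_KL(P||M) = 0.0123 bits
D_KL(Q||M) = 0.0132 bits

JSD(P||Q) = 0.5 × 0.0123 + 0.5 × 0.0132 = 0.0128 bits

Unlike KL divergence, JSD is symmetric and bounded: 0 ≤ JSD ≤ log(2).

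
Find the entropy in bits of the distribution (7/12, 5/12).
0.9799 bits

Shannon entropy is H(X) = -Σ p(x) log p(x).

For P = (7/12, 5/12):
H = -7/12 × log_2(7/12) -5/12 × log_2(5/12)
H = 0.9799 bits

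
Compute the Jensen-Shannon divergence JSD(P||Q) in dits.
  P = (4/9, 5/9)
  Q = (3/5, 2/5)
0.0053 dits

Jensen-Shannon divergence is:
JSD(P||Q) = 0.5 × D_KL(P||M) + 0.5 × D_KL(Q||M)
where M = 0.5 × (P + Q) is the mixture distribution.

M = 0.5 × (4/9, 5/9) + 0.5 × (3/5, 2/5) = (0.522222, 0.477778)

D_KL(P||M) = 0.0053 dits
D_KL(Q||M) = 0.0053 dits

JSD(P||Q) = 0.5 × 0.0053 + 0.5 × 0.0053 = 0.0053 dits

Unlike KL divergence, JSD is symmetric and bounded: 0 ≤ JSD ≤ log(2).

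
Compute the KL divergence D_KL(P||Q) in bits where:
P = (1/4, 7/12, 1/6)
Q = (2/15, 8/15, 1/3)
0.1355 bits

KL divergence: D_KL(P||Q) = Σ p(x) log(p(x)/q(x))

Computing term by term:
  x=0: 1/4 × log_2[(1/4)/(2/15)] = 1/4 × 0.9069 = 0.2267
  x=1: 7/12 × log_2[(7/12)/(8/15)] = 7/12 × 0.1293 = 0.0754
  x=2: 1/6 × log_2[(1/6)/(1/3)] = 1/6 × -1.0000 = -0.1667

D_KL(P||Q) = 0.1355 bits

Note: KL divergence is always non-negative and equals 0 iff P = Q.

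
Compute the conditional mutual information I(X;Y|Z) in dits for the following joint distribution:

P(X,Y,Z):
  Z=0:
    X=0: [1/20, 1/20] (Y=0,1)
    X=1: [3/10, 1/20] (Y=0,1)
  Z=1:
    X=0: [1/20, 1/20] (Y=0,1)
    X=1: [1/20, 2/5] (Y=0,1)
0.0261 dits

Conditional mutual information: I(X;Y|Z) = H(X|Z) + H(Y|Z) - H(X,Y|Z)

H(Z) = 0.2989
H(X,Z) = 0.5156 → H(X|Z) = 0.2168
H(Y,Z) = 0.5156 → H(Y|Z) = 0.2168
H(X,Y,Z) = 0.7063 → H(X,Y|Z) = 0.4075

I(X;Y|Z) = 0.2168 + 0.2168 - 0.4075 = 0.0261 dits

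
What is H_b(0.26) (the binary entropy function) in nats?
0.5731 nats

The binary entropy function is:
H(p) = -p log(p) - (1-p) log(1-p)

H(0.26) = -0.26 × log_e(0.26) - 0.74 × log_e(0.74)
H(0.26) = 0.5731 nats

Note: Binary entropy is maximized at p=0.5 (H=1 bit) and minimized at p=0 or p=1 (H=0).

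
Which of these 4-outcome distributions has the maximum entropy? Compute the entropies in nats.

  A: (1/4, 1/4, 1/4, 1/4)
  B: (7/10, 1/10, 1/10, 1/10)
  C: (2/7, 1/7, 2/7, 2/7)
A

For a discrete distribution over n outcomes, entropy is maximized by the uniform distribution.

Computing entropies:
H(A) = 1.3863 nats
H(B) = 0.9404 nats
H(C) = 1.3518 nats

The uniform distribution (where all probabilities equal 1/4) achieves the maximum entropy of log_e(4) = 1.3863 nats.

Distribution A has the highest entropy.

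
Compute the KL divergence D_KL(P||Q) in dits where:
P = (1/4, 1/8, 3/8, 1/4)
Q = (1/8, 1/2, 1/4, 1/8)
0.1413 dits

KL divergence: D_KL(P||Q) = Σ p(x) log(p(x)/q(x))

Computing term by term:
  x=0: 1/4 × log_10[(1/4)/(1/8)] = 1/4 × 0.3010 = 0.0753
  x=1: 1/8 × log_10[(1/8)/(1/2)] = 1/8 × -0.6021 = -0.0753
  x=2: 3/8 × log_10[(3/8)/(1/4)] = 3/8 × 0.1761 = 0.0660
  x=3: 1/4 × log_10[(1/4)/(1/8)] = 1/4 × 0.3010 = 0.0753

D_KL(P||Q) = 0.1413 dits

Note: KL divergence is always non-negative and equals 0 iff P = Q.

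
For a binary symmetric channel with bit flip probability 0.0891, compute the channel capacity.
0.5665 bits

For a binary symmetric channel (BSC) with error probability p:
Capacity C = 1 - H(p) bits per symbol

where H(p) = -p log₂(p) - (1-p) log₂(1-p) is the binary entropy function.

H(0.0891) = 0.4335 bits
C = 1 - 0.4335 = 0.5665 bits per symbol

This means we can reliably transmit up to 0.5665 bits of information per channel use.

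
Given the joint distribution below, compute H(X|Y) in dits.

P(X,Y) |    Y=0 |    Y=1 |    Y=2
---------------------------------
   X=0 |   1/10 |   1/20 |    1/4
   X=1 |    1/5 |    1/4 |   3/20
0.2566 dits

Using the chain rule: H(X|Y) = H(X,Y) - H(Y)

First, compute H(X,Y) = 0.7295 dits

Marginal P(Y) = (3/10, 3/10, 2/5)
H(Y) = 0.4729 dits

H(X|Y) = H(X,Y) - H(Y) = 0.7295 - 0.4729 = 0.2566 dits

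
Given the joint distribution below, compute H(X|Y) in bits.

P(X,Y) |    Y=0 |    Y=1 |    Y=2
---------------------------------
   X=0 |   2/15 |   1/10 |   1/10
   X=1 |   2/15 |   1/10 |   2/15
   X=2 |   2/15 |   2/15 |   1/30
1.5325 bits

Using the chain rule: H(X|Y) = H(X,Y) - H(Y)

First, compute H(X,Y) = 3.0981 bits

Marginal P(Y) = (2/5, 1/3, 4/15)
H(Y) = 1.5656 bits

H(X|Y) = H(X,Y) - H(Y) = 3.0981 - 1.5656 = 1.5325 bits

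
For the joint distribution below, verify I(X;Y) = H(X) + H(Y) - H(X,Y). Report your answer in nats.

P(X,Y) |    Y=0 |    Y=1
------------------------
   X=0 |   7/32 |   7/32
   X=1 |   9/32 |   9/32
I(X;Y) = 0.0000 nats

Mutual information has multiple equivalent forms:
- I(X;Y) = H(X) - H(X|Y)
- I(X;Y) = H(Y) - H(Y|X)
- I(X;Y) = H(X) + H(Y) - H(X,Y)

Computing all quantities:
H(X) = 0.6853, H(Y) = 0.6931, H(X,Y) = 1.3785
H(X|Y) = 0.6853, H(Y|X) = 0.6931

Verification:
H(X) - H(X|Y) = 0.6853 - 0.6853 = 0.0000
H(Y) - H(Y|X) = 0.6931 - 0.6931 = 0.0000
H(X) + H(Y) - H(X,Y) = 0.6853 + 0.6931 - 1.3785 = 0.0000

All forms give I(X;Y) = 0.0000 nats. ✓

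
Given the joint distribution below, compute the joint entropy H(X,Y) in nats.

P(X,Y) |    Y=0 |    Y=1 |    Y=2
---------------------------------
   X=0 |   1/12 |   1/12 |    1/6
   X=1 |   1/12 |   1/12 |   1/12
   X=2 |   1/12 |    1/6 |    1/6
2.1383 nats

Joint entropy is H(X,Y) = -Σ_{x,y} p(x,y) log p(x,y).

Summing over all non-zero entries:
H(X,Y) = -[1/12·log_e(1/12) + 1/12·log_e(1/12) + 1/6·log_e(1/6) + 1/12·log_e(1/12) + 1/12·log_e(1/12) + 1/12·log_e(1/12) + 1/12·log_e(1/12) + 1/6·log_e(1/6) + 1/6·log_e(1/6)]
H(X,Y) = 2.1383 nats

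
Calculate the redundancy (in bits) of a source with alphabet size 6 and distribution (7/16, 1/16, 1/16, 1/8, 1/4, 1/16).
0.4382 bits

Redundancy measures how far a source is from maximum entropy:
R = H_max - H(X)

Maximum entropy for 6 symbols: H_max = log_2(6) = 2.5850 bits
Actual entropy: H(X) = 2.1468 bits
Redundancy: R = 2.5850 - 2.1468 = 0.4382 bits

This redundancy represents potential for compression: the source could be compressed by 0.4382 bits per symbol.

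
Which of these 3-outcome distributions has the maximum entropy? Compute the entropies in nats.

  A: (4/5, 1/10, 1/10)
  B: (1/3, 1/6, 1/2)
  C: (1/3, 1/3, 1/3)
C

For a discrete distribution over n outcomes, entropy is maximized by the uniform distribution.

Computing entropies:
H(A) = 0.6390 nats
H(B) = 1.0114 nats
H(C) = 1.0986 nats

The uniform distribution (where all probabilities equal 1/3) achieves the maximum entropy of log_e(3) = 1.0986 nats.

Distribution C has the highest entropy.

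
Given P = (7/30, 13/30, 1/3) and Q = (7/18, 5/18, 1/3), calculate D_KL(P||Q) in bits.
0.1060 bits

KL divergence: D_KL(P||Q) = Σ p(x) log(p(x)/q(x))

Computing term by term:
  x=0: 7/30 × log_2[(7/30)/(7/18)] = 7/30 × -0.7370 = -0.1720
  x=1: 13/30 × log_2[(13/30)/(5/18)] = 13/30 × 0.6415 = 0.2780
  x=2: 1/3 × log_2[(1/3)/(1/3)] = 1/3 × 0.0000 = 0.0000

D_KL(P||Q) = 0.1060 bits

Note: KL divergence is always non-negative and equals 0 iff P = Q.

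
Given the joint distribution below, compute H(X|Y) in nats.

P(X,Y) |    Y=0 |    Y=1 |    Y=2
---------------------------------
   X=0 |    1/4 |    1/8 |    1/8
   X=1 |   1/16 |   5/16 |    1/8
0.5914 nats

Using the chain rule: H(X|Y) = H(X,Y) - H(Y)

First, compute H(X,Y) = 1.6631 nats

Marginal P(Y) = (5/16, 7/16, 1/4)
H(Y) = 1.0717 nats

H(X|Y) = H(X,Y) - H(Y) = 1.6631 - 1.0717 = 0.5914 nats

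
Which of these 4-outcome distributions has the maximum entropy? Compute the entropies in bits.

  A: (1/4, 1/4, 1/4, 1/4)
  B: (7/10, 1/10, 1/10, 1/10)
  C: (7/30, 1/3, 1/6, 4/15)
A

For a discrete distribution over n outcomes, entropy is maximized by the uniform distribution.

Computing entropies:
H(A) = 2.0000 bits
H(B) = 1.3568 bits
H(C) = 1.9575 bits

The uniform distribution (where all probabilities equal 1/4) achieves the maximum entropy of log_2(4) = 2.0000 bits.

Distribution A has the highest entropy.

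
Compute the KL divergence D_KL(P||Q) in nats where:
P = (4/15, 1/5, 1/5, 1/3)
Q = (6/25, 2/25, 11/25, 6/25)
0.1632 nats

KL divergence: D_KL(P||Q) = Σ p(x) log(p(x)/q(x))

Computing term by term:
  x=0: 4/15 × log_e[(4/15)/(6/25)] = 4/15 × 0.1054 = 0.0281
  x=1: 1/5 × log_e[(1/5)/(2/25)] = 1/5 × 0.9163 = 0.1833
  x=2: 1/5 × log_e[(1/5)/(11/25)] = 1/5 × -0.7885 = -0.1577
  x=3: 1/3 × log_e[(1/3)/(6/25)] = 1/3 × 0.3285 = 0.1095

D_KL(P||Q) = 0.1632 nats

Note: KL divergence is always non-negative and equals 0 iff P = Q.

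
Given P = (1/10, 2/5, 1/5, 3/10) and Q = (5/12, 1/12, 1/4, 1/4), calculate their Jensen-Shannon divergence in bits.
0.1603 bits

Jensen-Shannon divergence is:
JSD(P||Q) = 0.5 × D_KL(P||M) + 0.5 × D_KL(Q||M)
where M = 0.5 × (P + Q) is the mixture distribution.

M = 0.5 × (1/10, 2/5, 1/5, 3/10) + 0.5 × (5/12, 1/12, 1/4, 1/4) = (0.258333, 0.241667, 9/40, 11/40)

D_KL(P||M) = 0.1575 bits
D_KL(Q||M) = 0.1630 bits

JSD(P||Q) = 0.5 × 0.1575 + 0.5 × 0.1630 = 0.1603 bits

Unlike KL divergence, JSD is symmetric and bounded: 0 ≤ JSD ≤ log(2).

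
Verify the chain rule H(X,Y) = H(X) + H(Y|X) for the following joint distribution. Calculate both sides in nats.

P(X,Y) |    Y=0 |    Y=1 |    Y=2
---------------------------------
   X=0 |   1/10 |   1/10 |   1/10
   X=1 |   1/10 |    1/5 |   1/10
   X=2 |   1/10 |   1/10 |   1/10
H(X,Y) = 2.1640, H(X) = 1.0889, H(Y|X) = 1.0751 (all in nats)

Chain rule: H(X,Y) = H(X) + H(Y|X)

Left side — joint entropy directly:
H(X,Y) = -Σ p(x,y) log p(x,y) = 2.1640 nats

Right side — compute H(Y|X) from the conditional distributions:
P(X) = (3/10, 2/5, 3/10), so H(X) = 1.0889 nats
H(Y|X) = Σ_x P(X=x) · H(Y|X=x):
  P(Y|X=0) = (1/3, 1/3, 1/3), H(Y|X=0) = 1.0986, weight P(X=0) = 3/10
  P(Y|X=1) = (1/4, 1/2, 1/4), H(Y|X=1) = 1.0397, weight P(X=1) = 2/5
  P(Y|X=2) = (1/3, 1/3, 1/3), H(Y|X=2) = 1.0986, weight P(X=2) = 3/10
H(Y|X) = 1.0751 nats

H(X) + H(Y|X) = 1.0889 + 1.0751 = 2.1640 nats

Both sides equal 2.1640 nats. ✓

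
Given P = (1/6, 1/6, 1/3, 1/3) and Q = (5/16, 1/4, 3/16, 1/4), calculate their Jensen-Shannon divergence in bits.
0.0416 bits

Jensen-Shannon divergence is:
JSD(P||Q) = 0.5 × D_KL(P||M) + 0.5 × D_KL(Q||M)
where M = 0.5 × (P + Q) is the mixture distribution.

M = 0.5 × (1/6, 1/6, 1/3, 1/3) + 0.5 × (5/16, 1/4, 3/16, 1/4) = (0.239583, 5/24, 0.260417, 7/24)

D_KL(P||M) = 0.0420 bits
D_KL(Q||M) = 0.0411 bits

JSD(P||Q) = 0.5 × 0.0420 + 0.5 × 0.0411 = 0.0416 bits

Unlike KL divergence, JSD is symmetric and bounded: 0 ≤ JSD ≤ log(2).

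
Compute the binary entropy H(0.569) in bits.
0.9862 bits

The binary entropy function is:
H(p) = -p log(p) - (1-p) log(1-p)

H(0.569) = -0.569 × log_2(0.569) - 0.431 × log_2(0.431)
H(0.569) = 0.9862 bits

Note: Binary entropy is maximized at p=0.5 (H=1 bit) and minimized at p=0 or p=1 (H=0).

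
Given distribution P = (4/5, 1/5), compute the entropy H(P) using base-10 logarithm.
0.2173 dits

Shannon entropy is H(X) = -Σ p(x) log p(x).

For P = (4/5, 1/5):
H = -4/5 × log_10(4/5) -1/5 × log_10(1/5)
H = 0.2173 dits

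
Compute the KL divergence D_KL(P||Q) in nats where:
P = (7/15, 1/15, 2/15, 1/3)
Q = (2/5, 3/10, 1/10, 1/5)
0.1803 nats

KL divergence: D_KL(P||Q) = Σ p(x) log(p(x)/q(x))

Computing term by term:
  x=0: 7/15 × log_e[(7/15)/(2/5)] = 7/15 × 0.1542 = 0.0719
  x=1: 1/15 × log_e[(1/15)/(3/10)] = 1/15 × -1.5041 = -0.1003
  x=2: 2/15 × log_e[(2/15)/(1/10)] = 2/15 × 0.2877 = 0.0384
  x=3: 1/3 × log_e[(1/3)/(1/5)] = 1/3 × 0.5108 = 0.1703

D_KL(P||Q) = 0.1803 nats

Note: KL divergence is always non-negative and equals 0 iff P = Q.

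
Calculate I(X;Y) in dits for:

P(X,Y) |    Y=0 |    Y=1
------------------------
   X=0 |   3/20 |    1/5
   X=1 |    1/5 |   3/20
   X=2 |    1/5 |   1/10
0.0083 dits

Mutual information: I(X;Y) = H(X) + H(Y) - H(X,Y)

Marginals:
P(X) = (7/20, 7/20, 3/10), H(X) = 0.4760 dits
P(Y) = (11/20, 9/20), H(Y) = 0.2989 dits

Joint entropy: H(X,Y) = 0.7666 dits

I(X;Y) = 0.4760 + 0.2989 - 0.7666 = 0.0083 dits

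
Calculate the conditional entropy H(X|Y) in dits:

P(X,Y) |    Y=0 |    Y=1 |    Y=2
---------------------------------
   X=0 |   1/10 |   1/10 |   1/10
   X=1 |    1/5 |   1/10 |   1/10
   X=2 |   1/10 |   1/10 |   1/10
0.4669 dits

Using the chain rule: H(X|Y) = H(X,Y) - H(Y)

First, compute H(X,Y) = 0.9398 dits

Marginal P(Y) = (2/5, 3/10, 3/10)
H(Y) = 0.4729 dits

H(X|Y) = H(X,Y) - H(Y) = 0.9398 - 0.4729 = 0.4669 dits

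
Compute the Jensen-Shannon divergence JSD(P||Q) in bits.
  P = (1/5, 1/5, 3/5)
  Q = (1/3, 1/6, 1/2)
0.0165 bits

Jensen-Shannon divergence is:
JSD(P||Q) = 0.5 × D_KL(P||M) + 0.5 × D_KL(Q||M)
where M = 0.5 × (P + Q) is the mixture distribution.

M = 0.5 × (1/5, 1/5, 3/5) + 0.5 × (1/3, 1/6, 1/2) = (4/15, 0.183333, 11/20)

D_KL(P||M) = 0.0174 bits
D_KL(Q||M) = 0.0156 bits

JSD(P||Q) = 0.5 × 0.0174 + 0.5 × 0.0156 = 0.0165 bits

Unlike KL divergence, JSD is symmetric and bounded: 0 ≤ JSD ≤ log(2).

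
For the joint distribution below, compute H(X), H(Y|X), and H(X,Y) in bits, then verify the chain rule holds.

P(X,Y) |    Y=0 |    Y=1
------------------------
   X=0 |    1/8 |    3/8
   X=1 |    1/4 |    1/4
H(X,Y) = 1.9056, H(X) = 1.0000, H(Y|X) = 0.9056 (all in bits)

Chain rule: H(X,Y) = H(X) + H(Y|X)

Left side — joint entropy directly:
H(X,Y) = -Σ p(x,y) log p(x,y) = 1.9056 bits

Right side — compute H(Y|X) from the conditional distributions:
P(X) = (1/2, 1/2), so H(X) = 1.0000 bits
H(Y|X) = Σ_x P(X=x) · H(Y|X=x):
  P(Y|X=0) = (1/4, 3/4), H(Y|X=0) = 0.8113, weight P(X=0) = 1/2
  P(Y|X=1) = (1/2, 1/2), H(Y|X=1) = 1.0000, weight P(X=1) = 1/2
H(Y|X) = 0.9056 bits

H(X) + H(Y|X) = 1.0000 + 0.9056 = 1.9056 bits

Both sides equal 1.9056 bits. ✓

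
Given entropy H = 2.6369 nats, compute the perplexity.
13.9698

Perplexity is e^H (or exp(H) for natural log).

H = 2.6369 nats
Perplexity = e^2.6369 = 13.9698

Interpretation: The model's uncertainty is equivalent to choosing uniformly among 14.0 options.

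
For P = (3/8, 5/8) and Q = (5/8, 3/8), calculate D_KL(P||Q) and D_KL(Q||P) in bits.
D_KL(P||Q) = 0.1842, D_KL(Q||P) = 0.1842

KL divergence is not symmetric: D_KL(P||Q) ≠ D_KL(Q||P) in general.

D_KL(P||Q) = 0.1842 bits
D_KL(Q||P) = 0.1842 bits

In this case they happen to be equal (to 4 decimal places).

This asymmetry is why KL divergence is not a true distance metric.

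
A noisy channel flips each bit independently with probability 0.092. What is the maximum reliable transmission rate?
0.5569 bits

For a binary symmetric channel (BSC) with error probability p:
Capacity C = 1 - H(p) bits per symbol

where H(p) = -p log₂(p) - (1-p) log₂(1-p) is the binary entropy function.

H(0.092) = 0.4431 bits
C = 1 - 0.4431 = 0.5569 bits per symbol

This means we can reliably transmit up to 0.5569 bits of information per channel use.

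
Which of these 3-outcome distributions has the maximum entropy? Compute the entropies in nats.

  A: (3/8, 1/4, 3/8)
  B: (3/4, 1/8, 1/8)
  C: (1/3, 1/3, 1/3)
C

For a discrete distribution over n outcomes, entropy is maximized by the uniform distribution.

Computing entropies:
H(A) = 1.0822 nats
H(B) = 0.7356 nats
H(C) = 1.0986 nats

The uniform distribution (where all probabilities equal 1/3) achieves the maximum entropy of log_e(3) = 1.0986 nats.

Distribution C has the highest entropy.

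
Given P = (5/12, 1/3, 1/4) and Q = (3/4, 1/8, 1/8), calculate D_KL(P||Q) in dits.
0.1109 dits

KL divergence: D_KL(P||Q) = Σ p(x) log(p(x)/q(x))

Computing term by term:
  x=0: 5/12 × log_10[(5/12)/(3/4)] = 5/12 × -0.2553 = -0.1064
  x=1: 1/3 × log_10[(1/3)/(1/8)] = 1/3 × 0.4260 = 0.1420
  x=2: 1/4 × log_10[(1/4)/(1/8)] = 1/4 × 0.3010 = 0.0753

D_KL(P||Q) = 0.1109 dits

Note: KL divergence is always non-negative and equals 0 iff P = Q.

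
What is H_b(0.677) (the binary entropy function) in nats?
0.6291 nats

The binary entropy function is:
H(p) = -p log(p) - (1-p) log(1-p)

H(0.677) = -0.677 × log_e(0.677) - 0.323 × log_e(0.323)
H(0.677) = 0.6291 nats

Note: Binary entropy is maximized at p=0.5 (H=1 bit) and minimized at p=0 or p=1 (H=0).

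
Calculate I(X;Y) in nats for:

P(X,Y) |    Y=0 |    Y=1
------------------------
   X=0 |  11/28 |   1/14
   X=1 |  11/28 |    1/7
0.0096 nats

Mutual information: I(X;Y) = H(X) + H(Y) - H(X,Y)

Marginals:
P(X) = (13/28, 15/28), H(X) = 0.6906 nats
P(Y) = (11/14, 3/14), H(Y) = 0.5196 nats

Joint entropy: H(X,Y) = 1.2006 nats

I(X;Y) = 0.6906 + 0.5196 - 1.2006 = 0.0096 nats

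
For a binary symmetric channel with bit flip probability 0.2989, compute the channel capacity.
0.1201 bits

For a binary symmetric channel (BSC) with error probability p:
Capacity C = 1 - H(p) bits per symbol

where H(p) = -p log₂(p) - (1-p) log₂(1-p) is the binary entropy function.

H(0.2989) = 0.8799 bits
C = 1 - 0.8799 = 0.1201 bits per symbol

This means we can reliably transmit up to 0.1201 bits of information per channel use.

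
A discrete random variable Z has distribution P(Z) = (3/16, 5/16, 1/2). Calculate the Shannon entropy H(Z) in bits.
1.4772 bits

Shannon entropy is H(X) = -Σ p(x) log p(x).

For P = (3/16, 5/16, 1/2):
H = -3/16 × log_2(3/16) -5/16 × log_2(5/16) -1/2 × log_2(1/2)
H = 1.4772 bits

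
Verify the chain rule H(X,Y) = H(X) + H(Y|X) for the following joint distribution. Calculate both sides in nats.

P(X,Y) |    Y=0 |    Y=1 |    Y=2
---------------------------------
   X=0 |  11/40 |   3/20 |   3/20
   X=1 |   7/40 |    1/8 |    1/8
H(X,Y) = 1.7490, H(X) = 0.6819, H(Y|X) = 1.0672 (all in nats)

Chain rule: H(X,Y) = H(X) + H(Y|X)

Left side — joint entropy directly:
H(X,Y) = -Σ p(x,y) log p(x,y) = 1.7490 nats

Right side — compute H(Y|X) from the conditional distributions:
P(X) = (23/40, 17/40), so H(X) = 0.6819 nats
H(Y|X) = Σ_x P(X=x) · H(Y|X=x):
  P(Y|X=0) = (11/23, 6/23, 6/23), H(Y|X=0) = 1.0538, weight P(X=0) = 23/40
  P(Y|X=1) = (7/17, 5/17, 5/17), H(Y|X=1) = 1.0852, weight P(X=1) = 17/40
H(Y|X) = 1.0672 nats

H(X) + H(Y|X) = 0.6819 + 1.0672 = 1.7490 nats

Both sides equal 1.7490 nats. ✓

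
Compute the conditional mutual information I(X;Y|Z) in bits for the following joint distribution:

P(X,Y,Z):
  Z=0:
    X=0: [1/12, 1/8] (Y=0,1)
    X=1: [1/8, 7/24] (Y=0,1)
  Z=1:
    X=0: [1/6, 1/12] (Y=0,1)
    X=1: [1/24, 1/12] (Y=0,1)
0.0317 bits

Conditional mutual information: I(X;Y|Z) = H(X|Z) + H(Y|Z) - H(X,Y|Z)

H(Z) = 0.9544
H(X,Z) = 1.8727 → H(X|Z) = 0.9183
H(Y,Z) = 1.9000 → H(Y|Z) = 0.9456
H(X,Y,Z) = 2.7866 → H(X,Y|Z) = 1.8321

I(X;Y|Z) = 0.9183 + 0.9456 - 1.8321 = 0.0317 bits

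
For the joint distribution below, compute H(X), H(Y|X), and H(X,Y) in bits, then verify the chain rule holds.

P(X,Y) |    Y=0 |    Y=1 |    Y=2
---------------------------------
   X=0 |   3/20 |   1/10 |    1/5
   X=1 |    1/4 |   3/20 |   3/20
H(X,Y) = 2.5282, H(X) = 0.9928, H(Y|X) = 1.5354 (all in bits)

Chain rule: H(X,Y) = H(X) + H(Y|X)

Left side — joint entropy directly:
H(X,Y) = -Σ p(x,y) log p(x,y) = 2.5282 bits

Right side — compute H(Y|X) from the conditional distributions:
P(X) = (9/20, 11/20), so H(X) = 0.9928 bits
H(Y|X) = Σ_x P(X=x) · H(Y|X=x):
  P(Y|X=0) = (1/3, 2/9, 4/9), H(Y|X=0) = 1.5305, weight P(X=0) = 9/20
  P(Y|X=1) = (5/11, 3/11, 3/11), H(Y|X=1) = 1.5395, weight P(X=1) = 11/20
H(Y|X) = 1.5354 bits

H(X) + H(Y|X) = 0.9928 + 1.5354 = 2.5282 bits

Both sides equal 2.5282 bits. ✓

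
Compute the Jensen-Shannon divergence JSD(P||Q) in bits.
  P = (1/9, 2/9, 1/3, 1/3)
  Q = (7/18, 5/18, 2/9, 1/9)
0.1112 bits

Jensen-Shannon divergence is:
JSD(P||Q) = 0.5 × D_KL(P||M) + 0.5 × D_KL(Q||M)
where M = 0.5 × (P + Q) is the mixture distribution.

M = 0.5 × (1/9, 2/9, 1/3, 1/3) + 0.5 × (7/18, 5/18, 2/9, 1/9) = (1/4, 1/4, 5/18, 2/9)

D_KL(P||M) = 0.1149 bits
D_KL(Q||M) = 0.1075 bits

JSD(P||Q) = 0.5 × 0.1149 + 0.5 × 0.1075 = 0.1112 bits

Unlike KL divergence, JSD is symmetric and bounded: 0 ≤ JSD ≤ log(2).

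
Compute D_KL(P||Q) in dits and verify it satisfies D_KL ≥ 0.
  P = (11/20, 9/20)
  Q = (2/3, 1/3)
0.0127 dits

KL divergence satisfies the Gibbs inequality: D_KL(P||Q) ≥ 0 for all distributions P, Q.

D_KL(P||Q) = Σ p(x) log(p(x)/q(x))
Term by term:
  x=0: 11/20 × log_10[(11/20)/(2/3)] = -0.0460
  x=1: 9/20 × log_10[(9/20)/(1/3)] = 0.0587
D_KL(P||Q) = 0.0127 dits

D_KL(P||Q) = 0.0127 ≥ 0 ✓

This non-negativity is a fundamental property: relative entropy cannot be negative because it measures how different Q is from P.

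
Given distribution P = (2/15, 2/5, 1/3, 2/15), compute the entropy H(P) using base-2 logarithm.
1.8323 bits

Shannon entropy is H(X) = -Σ p(x) log p(x).

For P = (2/15, 2/5, 1/3, 2/15):
H = -2/15 × log_2(2/15) -2/5 × log_2(2/5) -1/3 × log_2(1/3) -2/15 × log_2(2/15)
H = 1.8323 bits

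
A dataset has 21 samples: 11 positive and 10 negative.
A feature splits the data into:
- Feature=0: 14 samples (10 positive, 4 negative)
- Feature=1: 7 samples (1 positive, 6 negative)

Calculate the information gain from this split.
0.2257 bits

Information Gain = H(Y) - H(Y|Feature)

Before split:
P(positive) = 11/21 = 0.5238
H(Y) = 0.9984 bits

After split:
Feature=0: H = 0.8631 bits (weight = 14/21)
Feature=1: H = 0.5917 bits (weight = 7/21)
H(Y|Feature) = (14/21)×0.8631 + (7/21)×0.5917 = 0.7726 bits

Information Gain = 0.9984 - 0.7726 = 0.2257 bits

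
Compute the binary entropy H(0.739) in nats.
0.5741 nats

The binary entropy function is:
H(p) = -p log(p) - (1-p) log(1-p)

H(0.739) = -0.739 × log_e(0.739) - 0.261 × log_e(0.261)
H(0.739) = 0.5741 nats

Note: Binary entropy is maximized at p=0.5 (H=1 bit) and minimized at p=0 or p=1 (H=0).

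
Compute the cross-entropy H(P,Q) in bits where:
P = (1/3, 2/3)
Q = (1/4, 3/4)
0.9434 bits

Cross-entropy: H(P,Q) = -Σ p(x) log q(x)

Alternatively: H(P,Q) = H(P) + D_KL(P||Q)
H(P) = 0.9183 bits
D_KL(P||Q) = 0.0251 bits

H(P,Q) = 0.9183 + 0.0251 = 0.9434 bits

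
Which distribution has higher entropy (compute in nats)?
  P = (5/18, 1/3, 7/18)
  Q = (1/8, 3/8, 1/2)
P

Computing entropies in nats:
H(P) = 1.0893
H(Q) = 0.9743

Distribution P has higher entropy.

Intuition: The distribution closer to uniform (more spread out) has higher entropy.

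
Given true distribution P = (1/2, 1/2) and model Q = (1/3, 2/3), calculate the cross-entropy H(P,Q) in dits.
0.3266 dits

Cross-entropy: H(P,Q) = -Σ p(x) log q(x)

Alternatively: H(P,Q) = H(P) + D_KL(P||Q)
H(P) = 0.3010 dits
D_KL(P||Q) = 0.0256 dits

H(P,Q) = 0.3010 + 0.0256 = 0.3266 dits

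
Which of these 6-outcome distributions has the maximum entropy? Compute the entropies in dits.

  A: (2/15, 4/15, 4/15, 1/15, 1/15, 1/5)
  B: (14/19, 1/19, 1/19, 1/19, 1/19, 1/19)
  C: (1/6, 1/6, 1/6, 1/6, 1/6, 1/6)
C

For a discrete distribution over n outcomes, entropy is maximized by the uniform distribution.

Computing entropies:
H(A) = 0.7194 dits
H(B) = 0.4342 dits
H(C) = 0.7782 dits

The uniform distribution (where all probabilities equal 1/6) achieves the maximum entropy of log_10(6) = 0.7782 dits.

Distribution C has the highest entropy.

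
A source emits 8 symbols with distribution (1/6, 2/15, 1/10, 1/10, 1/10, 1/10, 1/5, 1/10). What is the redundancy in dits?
0.0169 dits

Redundancy measures how far a source is from maximum entropy:
R = H_max - H(X)

Maximum entropy for 8 symbols: H_max = log_10(8) = 0.9031 dits
Actual entropy: H(X) = 0.8862 dits
Redundancy: R = 0.9031 - 0.8862 = 0.0169 dits

This redundancy represents potential for compression: the source could be compressed by 0.0169 dits per symbol.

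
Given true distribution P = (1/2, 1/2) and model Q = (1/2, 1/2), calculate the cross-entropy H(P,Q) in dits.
0.3010 dits

Cross-entropy: H(P,Q) = -Σ p(x) log q(x)

Alternatively: H(P,Q) = H(P) + D_KL(P||Q)
H(P) = 0.3010 dits
D_KL(P||Q) = 0.0000 dits

H(P,Q) = 0.3010 + 0.0000 = 0.3010 dits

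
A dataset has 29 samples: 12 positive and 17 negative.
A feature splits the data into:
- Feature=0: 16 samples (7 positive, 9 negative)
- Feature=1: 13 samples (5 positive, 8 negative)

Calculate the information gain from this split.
0.0021 bits

Information Gain = H(Y) - H(Y|Feature)

Before split:
P(positive) = 12/29 = 0.4138
H(Y) = 0.9784 bits

After split:
Feature=0: H = 0.9887 bits (weight = 16/29)
Feature=1: H = 0.9612 bits (weight = 13/29)
H(Y|Feature) = (16/29)×0.9887 + (13/29)×0.9612 = 0.9764 bits

Information Gain = 0.9784 - 0.9764 = 0.0021 bits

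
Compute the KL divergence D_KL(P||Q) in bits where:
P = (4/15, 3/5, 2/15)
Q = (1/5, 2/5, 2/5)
0.2503 bits

KL divergence: D_KL(P||Q) = Σ p(x) log(p(x)/q(x))

Computing term by term:
  x=0: 4/15 × log_2[(4/15)/(1/5)] = 4/15 × 0.4150 = 0.1107
  x=1: 3/5 × log_2[(3/5)/(2/5)] = 3/5 × 0.5850 = 0.3510
  x=2: 2/15 × log_2[(2/15)/(2/5)] = 2/15 × -1.5850 = -0.2113

D_KL(P||Q) = 0.2503 bits

Note: KL divergence is always non-negative and equals 0 iff P = Q.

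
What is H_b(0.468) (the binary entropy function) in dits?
0.3001 dits

The binary entropy function is:
H(p) = -p log(p) - (1-p) log(1-p)

H(0.468) = -0.468 × log_10(0.468) - 0.532 × log_10(0.532)
H(0.468) = 0.3001 dits

Note: Binary entropy is maximized at p=0.5 (H=1 bit) and minimized at p=0 or p=1 (H=0).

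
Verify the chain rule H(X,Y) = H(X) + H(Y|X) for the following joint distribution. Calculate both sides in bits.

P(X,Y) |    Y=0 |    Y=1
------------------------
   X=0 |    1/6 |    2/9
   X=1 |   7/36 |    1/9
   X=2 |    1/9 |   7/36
H(X,Y) = 2.5362, H(X) = 1.5752, H(Y|X) = 0.9610 (all in bits)

Chain rule: H(X,Y) = H(X) + H(Y|X)

Left side — joint entropy directly:
H(X,Y) = -Σ p(x,y) log p(x,y) = 2.5362 bits

Right side — compute H(Y|X) from the conditional distributions:
P(X) = (7/18, 11/36, 11/36), so H(X) = 1.5752 bits
H(Y|X) = Σ_x P(X=x) · H(Y|X=x):
  P(Y|X=0) = (3/7, 4/7), H(Y|X=0) = 0.9852, weight P(X=0) = 7/18
  P(Y|X=1) = (7/11, 4/11), H(Y|X=1) = 0.9457, weight P(X=1) = 11/36
  P(Y|X=2) = (4/11, 7/11), H(Y|X=2) = 0.9457, weight P(X=2) = 11/36
H(Y|X) = 0.9610 bits

H(X) + H(Y|X) = 1.5752 + 0.9610 = 2.5362 bits

Both sides equal 2.5362 bits. ✓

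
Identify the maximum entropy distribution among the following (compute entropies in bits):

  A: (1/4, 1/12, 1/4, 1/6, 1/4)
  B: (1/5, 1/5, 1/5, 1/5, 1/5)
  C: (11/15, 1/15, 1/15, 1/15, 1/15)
B

For a discrete distribution over n outcomes, entropy is maximized by the uniform distribution.

Computing entropies:
H(A) = 2.2296 bits
H(B) = 2.3219 bits
H(C) = 1.3700 bits

The uniform distribution (where all probabilities equal 1/5) achieves the maximum entropy of log_2(5) = 2.3219 bits.

Distribution B has the highest entropy.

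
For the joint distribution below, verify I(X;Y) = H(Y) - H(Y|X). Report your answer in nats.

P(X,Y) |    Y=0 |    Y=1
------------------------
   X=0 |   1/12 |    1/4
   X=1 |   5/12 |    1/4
I(X;Y) = 0.0647 nats

Mutual information has multiple equivalent forms:
- I(X;Y) = H(X) - H(X|Y)
- I(X;Y) = H(Y) - H(Y|X)
- I(X;Y) = H(X) + H(Y) - H(X,Y)

Computing all quantities:
H(X) = 0.6365, H(Y) = 0.6931, H(X,Y) = 1.2650
H(X|Y) = 0.5719, H(Y|X) = 0.6285

Verification:
H(X) - H(X|Y) = 0.6365 - 0.5719 = 0.0647
H(Y) - H(Y|X) = 0.6931 - 0.6285 = 0.0647
H(X) + H(Y) - H(X,Y) = 0.6365 + 0.6931 - 1.2650 = 0.0647

All forms give I(X;Y) = 0.0647 nats. ✓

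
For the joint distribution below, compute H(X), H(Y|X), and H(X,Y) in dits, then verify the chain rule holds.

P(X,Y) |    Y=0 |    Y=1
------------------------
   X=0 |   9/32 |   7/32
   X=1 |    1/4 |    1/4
H(X,Y) = 0.6004, H(X) = 0.3010, H(Y|X) = 0.2993 (all in dits)

Chain rule: H(X,Y) = H(X) + H(Y|X)

Left side — joint entropy directly:
H(X,Y) = -Σ p(x,y) log p(x,y) = 0.6004 dits

Right side — compute H(Y|X) from the conditional distributions:
P(X) = (1/2, 1/2), so H(X) = 0.3010 dits
H(Y|X) = Σ_x P(X=x) · H(Y|X=x):
  P(Y|X=0) = (9/16, 7/16), H(Y|X=0) = 0.2976, weight P(X=0) = 1/2
  P(Y|X=1) = (1/2, 1/2), H(Y|X=1) = 0.3010, weight P(X=1) = 1/2
H(Y|X) = 0.2993 dits

H(X) + H(Y|X) = 0.3010 + 0.2993 = 0.6004 dits

Both sides equal 0.6004 dits. ✓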